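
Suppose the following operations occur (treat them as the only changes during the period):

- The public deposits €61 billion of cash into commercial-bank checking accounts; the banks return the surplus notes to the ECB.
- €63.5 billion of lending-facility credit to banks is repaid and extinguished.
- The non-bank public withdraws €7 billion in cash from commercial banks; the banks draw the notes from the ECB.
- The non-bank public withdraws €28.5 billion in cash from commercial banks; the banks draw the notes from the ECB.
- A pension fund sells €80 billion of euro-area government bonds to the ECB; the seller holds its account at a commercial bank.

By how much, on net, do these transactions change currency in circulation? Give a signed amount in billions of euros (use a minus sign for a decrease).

ECB balance sheet:
  Assets:      Securities +€80B, Loans to banks −€63.5B
  Liabilities: Bank reserves +€42B, Currency in circulation −€25.5B
So the change in currency in circulation is -€25.5 billion.

-€25.5 billion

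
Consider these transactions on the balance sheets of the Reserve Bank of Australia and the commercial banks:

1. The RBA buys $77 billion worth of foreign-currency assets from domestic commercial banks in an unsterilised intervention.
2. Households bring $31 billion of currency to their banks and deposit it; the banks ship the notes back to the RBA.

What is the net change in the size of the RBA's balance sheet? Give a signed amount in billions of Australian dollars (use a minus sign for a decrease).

+$77 billion

RBA balance sheet:
  Assets:      Foreign assets +$77B
  Liabilities: Bank reserves +$108B, Currency in circulation −$31B
Commercial banking system:
  Assets:      Reserves at CB +$108B, Foreign assets −$77B
  Liabilities: Checkable deposits +$31B
Change in total RBA assets = +$77 billion.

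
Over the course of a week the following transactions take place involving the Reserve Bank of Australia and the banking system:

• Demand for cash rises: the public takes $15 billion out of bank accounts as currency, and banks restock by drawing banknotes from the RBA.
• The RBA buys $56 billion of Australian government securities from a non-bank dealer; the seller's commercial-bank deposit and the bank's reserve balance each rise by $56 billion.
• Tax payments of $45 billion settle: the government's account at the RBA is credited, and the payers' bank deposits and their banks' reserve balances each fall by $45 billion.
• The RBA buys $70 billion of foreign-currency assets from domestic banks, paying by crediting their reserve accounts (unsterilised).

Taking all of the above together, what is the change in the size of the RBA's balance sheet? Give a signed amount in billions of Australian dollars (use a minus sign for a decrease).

+$126 billion

RBA balance sheet:
  Assets:      Securities +$56B, Foreign assets +$70B
  Liabilities: Bank reserves +$66B, Currency in circulation +$15B, Government deposits +$45B
Commercial banking system:
  Assets:      Reserves at CB +$66B, Foreign assets −$70B
  Liabilities: Checkable deposits −$4B
Change in total RBA assets = +$126 billion.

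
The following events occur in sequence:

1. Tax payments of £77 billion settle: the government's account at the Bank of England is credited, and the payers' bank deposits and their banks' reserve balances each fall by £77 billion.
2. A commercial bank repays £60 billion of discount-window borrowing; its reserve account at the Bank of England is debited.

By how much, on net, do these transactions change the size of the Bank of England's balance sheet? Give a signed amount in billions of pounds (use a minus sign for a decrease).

-£60 billion

Government account inflow £77 billion: only the composition of liabilities changes → 0.
Discount-window repayment £60 billion: a Bank of England asset is shed → −£60B.
Net: 0 − 60 = -£60 billion.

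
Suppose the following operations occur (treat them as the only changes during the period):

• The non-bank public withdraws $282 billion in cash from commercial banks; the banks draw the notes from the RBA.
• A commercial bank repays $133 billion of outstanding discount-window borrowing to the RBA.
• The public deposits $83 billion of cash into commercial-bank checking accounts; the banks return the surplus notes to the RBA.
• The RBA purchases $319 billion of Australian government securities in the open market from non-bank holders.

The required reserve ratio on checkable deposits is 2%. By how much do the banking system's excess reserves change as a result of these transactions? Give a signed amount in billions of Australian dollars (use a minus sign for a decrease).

Currency withdrawal $282 billion: reserves −$282B, deposits −$282B.
Discount-window repayment $133 billion: reserves −$133B, deposits 0.
Currency deposit $83 billion: reserves +$83B, deposits +$83B.
Asset purchase (from non-banks) $319 billion: reserves +$319B, deposits +$319B.
Totals: Δreserves = −$13B, Δdeposits = +$120B.
Δrequired reserves = 2% × +$120B = +$2.4B.
Δexcess reserves = Δreserves − Δrequired = −$13B − (+$2.4B) = -$15.4 billion.

-$15.4 billion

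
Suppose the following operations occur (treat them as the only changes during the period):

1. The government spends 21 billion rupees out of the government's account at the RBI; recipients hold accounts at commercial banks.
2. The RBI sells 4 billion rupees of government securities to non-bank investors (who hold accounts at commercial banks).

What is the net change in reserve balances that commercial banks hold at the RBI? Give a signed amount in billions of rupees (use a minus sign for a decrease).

Government spending 21 billion rupees: government payments flow into bank reserve accounts → +21B.
Asset sale (to non-banks) 4 billion rupees: the non-bank buyers' banks settle from reserves → −4B.
Net: 21 − 4 = +17 billion.

+17 billion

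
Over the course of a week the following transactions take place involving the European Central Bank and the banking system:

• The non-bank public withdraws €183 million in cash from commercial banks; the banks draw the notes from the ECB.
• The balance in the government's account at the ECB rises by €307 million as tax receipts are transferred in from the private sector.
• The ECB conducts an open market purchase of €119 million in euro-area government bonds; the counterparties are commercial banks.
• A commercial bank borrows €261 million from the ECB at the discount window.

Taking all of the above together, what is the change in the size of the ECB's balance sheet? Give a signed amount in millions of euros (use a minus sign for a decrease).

+€380 million

Currency withdrawal €183 million: only the composition of liabilities changes → 0.
Government account inflow €307 million: only the composition of liabilities changes → 0.
OMO purchase (from banks) €119 million: an ECB asset is acquired → +€119M.
Discount-window loan €261 million: an ECB asset is acquired → +€261M.
Net: 0 + 0 + 119 + 261 = +€380 million.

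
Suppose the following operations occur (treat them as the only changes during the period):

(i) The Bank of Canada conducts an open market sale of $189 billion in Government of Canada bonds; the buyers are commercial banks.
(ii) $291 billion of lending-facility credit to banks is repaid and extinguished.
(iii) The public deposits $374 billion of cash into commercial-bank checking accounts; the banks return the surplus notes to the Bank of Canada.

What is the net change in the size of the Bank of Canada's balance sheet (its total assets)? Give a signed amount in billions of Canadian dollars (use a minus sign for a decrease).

OMO sale (to banks) $189 billion: a Bank of Canada asset is shed → −$189B.
Discount-window repayment $291 billion: a Bank of Canada asset is shed → −$291B.
Currency deposit $374 billion: only the composition of liabilities changes → 0.
Net: −189 − 291 + 0 = -$480 billion.

-$480 billion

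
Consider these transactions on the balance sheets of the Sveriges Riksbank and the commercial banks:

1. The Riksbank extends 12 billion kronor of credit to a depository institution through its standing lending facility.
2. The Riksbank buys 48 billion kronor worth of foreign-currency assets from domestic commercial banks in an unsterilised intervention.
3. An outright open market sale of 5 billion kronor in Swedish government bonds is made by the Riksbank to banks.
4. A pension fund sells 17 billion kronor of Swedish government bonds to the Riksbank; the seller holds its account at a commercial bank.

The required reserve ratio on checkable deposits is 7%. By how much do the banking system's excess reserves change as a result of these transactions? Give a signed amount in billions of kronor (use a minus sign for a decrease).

Discount-window loan 12 billion kronor: reserves +12B, deposits 0.
FX purchase 48 billion kronor: reserves +48B, deposits 0.
OMO sale (to banks) 5 billion kronor: reserves −5B, deposits 0.
Asset purchase (from non-banks) 17 billion kronor: reserves +17B, deposits +17B.
Totals: Δreserves = +72B, Δdeposits = +17B.
Δrequired reserves = 7% × +17B = +1.19B.
Δexcess reserves = Δreserves − Δrequired = +72B − (+1.19B) = +70.81 billion.

+70.81 billion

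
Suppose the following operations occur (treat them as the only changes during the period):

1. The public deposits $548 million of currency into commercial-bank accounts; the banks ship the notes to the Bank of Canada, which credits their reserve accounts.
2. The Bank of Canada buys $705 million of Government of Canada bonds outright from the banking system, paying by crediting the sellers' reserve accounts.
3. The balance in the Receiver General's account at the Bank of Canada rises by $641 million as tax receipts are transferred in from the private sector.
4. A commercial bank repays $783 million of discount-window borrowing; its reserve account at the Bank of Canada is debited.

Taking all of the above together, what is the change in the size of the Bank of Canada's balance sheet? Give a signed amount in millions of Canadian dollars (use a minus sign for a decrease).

-$78 million

Bank of Canada balance sheet:
  Assets:      Securities +$705M, Loans to banks −$783M
  Liabilities: Bank reserves −$171M, Currency in circulation −$548M, Government deposits +$641M
Change in total Bank of Canada assets = -$78 million.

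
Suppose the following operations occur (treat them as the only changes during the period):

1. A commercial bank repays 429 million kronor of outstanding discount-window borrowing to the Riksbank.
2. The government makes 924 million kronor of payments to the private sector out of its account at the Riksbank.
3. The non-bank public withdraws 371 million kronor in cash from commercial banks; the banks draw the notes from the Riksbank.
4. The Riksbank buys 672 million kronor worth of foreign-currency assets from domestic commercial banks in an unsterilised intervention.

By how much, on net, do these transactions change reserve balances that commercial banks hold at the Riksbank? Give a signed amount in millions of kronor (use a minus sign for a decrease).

Discount-window repayment 429 million kronor: repayment is debited from reserves → −429M.
Government spending 924 million kronor: government payments flow into bank reserve accounts → +924M.
Currency withdrawal 371 million kronor: banks swap reserves for currency → −371M.
FX purchase 672 million kronor: the Riksbank pays by crediting reserve accounts → +672M.
Net: −429 + 924 − 371 + 672 = +796 million.

+796 million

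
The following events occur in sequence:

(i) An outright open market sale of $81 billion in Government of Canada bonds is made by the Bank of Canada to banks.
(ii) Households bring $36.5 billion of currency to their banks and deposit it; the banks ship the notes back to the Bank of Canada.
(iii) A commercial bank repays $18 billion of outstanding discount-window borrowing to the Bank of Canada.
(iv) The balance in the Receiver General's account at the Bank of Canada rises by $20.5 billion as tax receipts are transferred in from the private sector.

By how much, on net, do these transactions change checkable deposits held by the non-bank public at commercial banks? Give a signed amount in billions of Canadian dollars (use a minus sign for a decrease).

+$16 billion

Bank of Canada balance sheet:
  Assets:      Securities −$81B, Loans to banks −$18B
  Liabilities: Bank reserves −$83B, Currency in circulation −$36.5B, Government deposits +$20.5B
Commercial banking system:
  Assets:      Reserves at CB −$83B, Securities +$81B
  Liabilities: Checkable deposits +$16B, Borrowings from CB −$18B
So the change in checkable deposits held by the non-bank public at commercial banks is +$16 billion.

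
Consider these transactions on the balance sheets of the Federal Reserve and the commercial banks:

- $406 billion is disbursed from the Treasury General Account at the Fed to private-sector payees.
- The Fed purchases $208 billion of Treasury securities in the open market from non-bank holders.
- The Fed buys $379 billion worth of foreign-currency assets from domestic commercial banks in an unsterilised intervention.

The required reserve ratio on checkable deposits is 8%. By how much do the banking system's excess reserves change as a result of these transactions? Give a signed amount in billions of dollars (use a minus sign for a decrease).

Government spending $406 billion: reserves +$406B, deposits +$406B.
Asset purchase (from non-banks) $208 billion: reserves +$208B, deposits +$208B.
FX purchase $379 billion: reserves +$379B, deposits 0.
Totals: Δreserves = +$993B, Δdeposits = +$614B.
Δrequired reserves = 8% × +$614B = +$49.12B.
Δexcess reserves = Δreserves − Δrequired = +$993B − (+$49.12B) = +$943.88 billion.

+$943.88 billion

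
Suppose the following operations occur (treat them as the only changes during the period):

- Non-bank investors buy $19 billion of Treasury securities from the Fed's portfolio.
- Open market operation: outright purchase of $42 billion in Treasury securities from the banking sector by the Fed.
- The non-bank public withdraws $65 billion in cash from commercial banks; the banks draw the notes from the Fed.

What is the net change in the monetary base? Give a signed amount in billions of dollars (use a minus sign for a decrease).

+$23 billion

Fed balance sheet:
  Assets:      Securities +$23B
  Liabilities: Bank reserves −$42B, Currency in circulation +$65B
Monetary base = currency + reserves: +$65B + (−$42B) = +$23 billion.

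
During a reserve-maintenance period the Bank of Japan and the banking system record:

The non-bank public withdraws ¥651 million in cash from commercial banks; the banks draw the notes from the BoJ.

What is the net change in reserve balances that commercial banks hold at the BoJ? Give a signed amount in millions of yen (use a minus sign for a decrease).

-¥651 million

BoJ balance sheet:
  Assets:      no change
  Liabilities: Bank reserves −¥651M, Currency in circulation +¥651M
So the change in reserve balances that commercial banks hold at the BoJ is -¥651 million.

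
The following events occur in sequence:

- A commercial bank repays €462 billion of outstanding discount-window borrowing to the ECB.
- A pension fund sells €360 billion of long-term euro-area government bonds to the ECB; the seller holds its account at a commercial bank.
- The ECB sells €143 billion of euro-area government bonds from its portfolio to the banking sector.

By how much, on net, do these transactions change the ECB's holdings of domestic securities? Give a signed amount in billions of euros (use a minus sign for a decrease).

+€217 billion

ECB balance sheet:
  Assets:      Securities +€217B, Loans to banks −€462B
  Liabilities: Bank reserves −€245B
So the change in the ECB's holdings of domestic securities is +€217 billion.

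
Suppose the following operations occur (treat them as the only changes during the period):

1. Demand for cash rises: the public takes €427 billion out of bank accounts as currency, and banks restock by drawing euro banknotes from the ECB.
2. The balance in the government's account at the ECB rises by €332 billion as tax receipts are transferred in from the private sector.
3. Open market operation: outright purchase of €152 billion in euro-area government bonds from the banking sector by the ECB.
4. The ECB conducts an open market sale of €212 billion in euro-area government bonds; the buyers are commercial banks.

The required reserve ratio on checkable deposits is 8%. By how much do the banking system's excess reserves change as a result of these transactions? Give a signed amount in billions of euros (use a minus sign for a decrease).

Currency withdrawal €427 billion: reserves −€427B, deposits −€427B.
Government account inflow €332 billion: reserves −€332B, deposits −€332B.
OMO purchase (from banks) €152 billion: reserves +€152B, deposits 0.
OMO sale (to banks) €212 billion: reserves −€212B, deposits 0.
Totals: Δreserves = −€819B, Δdeposits = −€759B.
Δrequired reserves = 8% × −€759B = −€60.72B.
Δexcess reserves = Δreserves − Δrequired = −€819B − (−€60.72B) = -€758.28 billion.

-€758.28 billion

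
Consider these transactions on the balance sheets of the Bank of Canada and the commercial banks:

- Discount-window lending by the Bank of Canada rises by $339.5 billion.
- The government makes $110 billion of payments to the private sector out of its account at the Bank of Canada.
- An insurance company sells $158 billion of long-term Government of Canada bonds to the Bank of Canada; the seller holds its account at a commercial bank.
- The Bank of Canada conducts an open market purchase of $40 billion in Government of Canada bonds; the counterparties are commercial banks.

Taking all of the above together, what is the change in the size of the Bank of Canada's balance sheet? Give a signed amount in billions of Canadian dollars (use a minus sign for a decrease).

Discount-window loan $339.5 billion: a Bank of Canada asset is acquired → +$339.5B.
Government spending $110 billion: only the composition of liabilities changes → 0.
Asset purchase (from non-banks) $158 billion: a Bank of Canada asset is acquired → +$158B.
OMO purchase (from banks) $40 billion: a Bank of Canada asset is acquired → +$40B.
Net: 339.5 + 0 + 158 + 40 = +$537.5 billion.

+$537.5 billion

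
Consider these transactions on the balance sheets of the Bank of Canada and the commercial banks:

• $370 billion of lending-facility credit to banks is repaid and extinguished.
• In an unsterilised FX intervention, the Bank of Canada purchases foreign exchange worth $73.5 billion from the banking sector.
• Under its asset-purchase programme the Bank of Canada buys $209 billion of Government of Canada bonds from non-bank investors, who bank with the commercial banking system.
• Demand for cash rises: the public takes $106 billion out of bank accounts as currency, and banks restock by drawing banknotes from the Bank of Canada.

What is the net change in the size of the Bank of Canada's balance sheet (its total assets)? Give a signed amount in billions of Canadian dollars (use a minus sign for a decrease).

-$87.5 billion

Bank of Canada balance sheet:
  Assets:      Securities +$209B, Loans to banks −$370B, Foreign assets +$73.5B
  Liabilities: Bank reserves −$193.5B, Currency in circulation +$106B
Commercial banking system:
  Assets:      Reserves at CB −$193.5B, Foreign assets −$73.5B
  Liabilities: Checkable deposits +$103B, Borrowings from CB −$370B
Change in total Bank of Canada assets = -$87.5 billion.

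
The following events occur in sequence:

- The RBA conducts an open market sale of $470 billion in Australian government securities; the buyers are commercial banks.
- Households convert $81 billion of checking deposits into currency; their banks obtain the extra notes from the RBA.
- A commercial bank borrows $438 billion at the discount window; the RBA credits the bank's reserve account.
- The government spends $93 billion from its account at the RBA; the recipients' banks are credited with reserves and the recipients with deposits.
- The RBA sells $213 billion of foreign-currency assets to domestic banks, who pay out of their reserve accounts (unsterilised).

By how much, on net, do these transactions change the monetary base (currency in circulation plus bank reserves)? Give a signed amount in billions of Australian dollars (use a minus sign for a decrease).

-$152 billion

RBA balance sheet:
  Assets:      Securities −$470B, Loans to banks +$438B, Foreign assets −$213B
  Liabilities: Bank reserves −$233B, Currency in circulation +$81B, Government deposits −$93B
Monetary base = currency + reserves: +$81B + (−$233B) = -$152 billion.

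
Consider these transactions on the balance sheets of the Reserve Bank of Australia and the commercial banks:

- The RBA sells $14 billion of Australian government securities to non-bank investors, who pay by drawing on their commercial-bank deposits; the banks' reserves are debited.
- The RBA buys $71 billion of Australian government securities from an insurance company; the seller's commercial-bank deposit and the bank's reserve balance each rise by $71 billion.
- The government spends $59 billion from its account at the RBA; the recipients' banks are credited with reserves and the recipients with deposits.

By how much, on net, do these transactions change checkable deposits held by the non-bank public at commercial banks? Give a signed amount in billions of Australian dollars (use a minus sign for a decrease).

+$116 billion

RBA balance sheet:
  Assets:      Securities +$57B
  Liabilities: Bank reserves +$116B, Government deposits −$59B
Commercial banking system:
  Assets:      Reserves at CB +$116B
  Liabilities: Checkable deposits +$116B
So the change in checkable deposits held by the non-bank public at commercial banks is +$116 billion.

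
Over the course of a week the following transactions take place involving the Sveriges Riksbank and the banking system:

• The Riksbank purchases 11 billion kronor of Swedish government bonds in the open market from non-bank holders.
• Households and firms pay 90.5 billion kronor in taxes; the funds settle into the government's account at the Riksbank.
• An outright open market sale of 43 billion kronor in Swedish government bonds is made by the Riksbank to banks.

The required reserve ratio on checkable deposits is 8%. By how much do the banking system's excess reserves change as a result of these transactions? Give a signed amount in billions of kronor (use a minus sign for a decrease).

-116.14 billion

Asset purchase (from non-banks) 11 billion kronor: reserves +11B, deposits +11B.
Government account inflow 90.5 billion kronor: reserves −90.5B, deposits −90.5B.
OMO sale (to banks) 43 billion kronor: reserves −43B, deposits 0.
Totals: Δreserves = −122.5B, Δdeposits = −79.5B.
Δrequired reserves = 8% × −79.5B = −6.36B.
Δexcess reserves = Δreserves − Δrequired = −122.5B − (−6.36B) = -116.14 billion.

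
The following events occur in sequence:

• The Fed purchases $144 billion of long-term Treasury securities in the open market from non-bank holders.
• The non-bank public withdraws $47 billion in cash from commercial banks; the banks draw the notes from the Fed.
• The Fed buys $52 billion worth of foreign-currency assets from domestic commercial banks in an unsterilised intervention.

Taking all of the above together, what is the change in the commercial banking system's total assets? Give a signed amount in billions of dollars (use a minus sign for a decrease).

+$97 billion

Asset purchase (from non-banks) $144 billion: bank balance sheets expand → +$144B.
Currency withdrawal $47 billion: bank balance sheets shrink → −$47B.
FX purchase $52 billion: just an asset swap on bank balance sheets → 0.
Net: 144 − 47 + 0 = +$97 billion.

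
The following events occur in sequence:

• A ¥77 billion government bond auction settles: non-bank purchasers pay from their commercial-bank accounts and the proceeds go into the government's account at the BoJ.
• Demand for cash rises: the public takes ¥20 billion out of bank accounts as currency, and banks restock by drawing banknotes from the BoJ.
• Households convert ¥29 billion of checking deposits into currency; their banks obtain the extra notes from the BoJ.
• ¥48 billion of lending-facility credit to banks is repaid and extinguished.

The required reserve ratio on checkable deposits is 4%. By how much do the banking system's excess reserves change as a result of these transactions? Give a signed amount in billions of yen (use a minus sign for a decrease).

Government account inflow ¥77 billion: reserves −¥77B, deposits −¥77B.
Currency withdrawal ¥20 billion: reserves −¥20B, deposits −¥20B.
Currency withdrawal ¥29 billion: reserves −¥29B, deposits −¥29B.
Discount-window repayment ¥48 billion: reserves −¥48B, deposits 0.
Totals: Δreserves = −¥174B, Δdeposits = −¥126B.
Δrequired reserves = 4% × −¥126B = −¥5.04B.
Δexcess reserves = Δreserves − Δrequired = −¥174B − (−¥5.04B) = -¥168.96 billion.

-¥168.96 billion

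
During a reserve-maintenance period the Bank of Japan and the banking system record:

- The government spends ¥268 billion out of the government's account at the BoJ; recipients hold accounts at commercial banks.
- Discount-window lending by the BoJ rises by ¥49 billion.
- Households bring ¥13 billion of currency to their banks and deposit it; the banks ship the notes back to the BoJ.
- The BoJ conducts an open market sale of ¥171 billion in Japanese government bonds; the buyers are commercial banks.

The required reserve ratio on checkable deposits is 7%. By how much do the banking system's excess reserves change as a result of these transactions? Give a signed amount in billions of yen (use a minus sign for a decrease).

+¥139.33 billion

Government spending ¥268 billion: reserves +¥268B, deposits +¥268B.
Discount-window loan ¥49 billion: reserves +¥49B, deposits 0.
Currency deposit ¥13 billion: reserves +¥13B, deposits +¥13B.
OMO sale (to banks) ¥171 billion: reserves −¥171B, deposits 0.
Totals: Δreserves = +¥159B, Δdeposits = +¥281B.
Δrequired reserves = 7% × +¥281B = +¥19.67B.
Δexcess reserves = Δreserves − Δrequired = +¥159B − (+¥19.67B) = +¥139.33 billion.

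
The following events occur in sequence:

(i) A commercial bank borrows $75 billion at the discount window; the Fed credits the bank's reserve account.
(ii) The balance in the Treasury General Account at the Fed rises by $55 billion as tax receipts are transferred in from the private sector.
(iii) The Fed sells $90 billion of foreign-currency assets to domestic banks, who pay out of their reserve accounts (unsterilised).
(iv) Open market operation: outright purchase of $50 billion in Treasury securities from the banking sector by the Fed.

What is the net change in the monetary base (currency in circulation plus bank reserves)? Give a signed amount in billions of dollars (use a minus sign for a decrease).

-$20 billion

Discount-window loan $75 billion: Fed balance sheet expands → +$75B.
Government account inflow $55 billion: reserves shift to a non-base liability → −$55B.
FX sale $90 billion: Fed balance sheet contracts → −$90B.
OMO purchase (from banks) $50 billion: Fed balance sheet expands → +$50B.
Net: 75 − 55 − 90 + 50 = -$20 billion.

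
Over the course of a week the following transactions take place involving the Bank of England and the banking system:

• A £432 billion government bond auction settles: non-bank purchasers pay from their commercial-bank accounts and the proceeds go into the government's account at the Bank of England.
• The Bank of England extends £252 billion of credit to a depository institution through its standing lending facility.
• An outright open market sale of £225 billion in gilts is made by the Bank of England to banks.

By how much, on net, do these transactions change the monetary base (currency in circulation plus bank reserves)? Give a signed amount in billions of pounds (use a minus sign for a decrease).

Government account inflow £432 billion: reserves shift to a non-base liability → −£432B.
Discount-window loan £252 billion: Bank of England balance sheet expands → +£252B.
OMO sale (to banks) £225 billion: Bank of England balance sheet contracts → −£225B.
Net: −432 + 252 − 225 = -£405 billion.

-£405 billion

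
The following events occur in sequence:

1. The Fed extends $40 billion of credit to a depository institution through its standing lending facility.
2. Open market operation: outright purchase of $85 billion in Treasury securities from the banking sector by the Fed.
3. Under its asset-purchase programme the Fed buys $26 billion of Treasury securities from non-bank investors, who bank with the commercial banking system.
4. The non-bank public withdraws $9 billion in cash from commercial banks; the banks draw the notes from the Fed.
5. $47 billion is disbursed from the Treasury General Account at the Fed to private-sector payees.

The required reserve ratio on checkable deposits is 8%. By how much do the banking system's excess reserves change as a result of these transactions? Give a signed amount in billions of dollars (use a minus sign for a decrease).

Discount-window loan $40 billion: reserves +$40B, deposits 0.
OMO purchase (from banks) $85 billion: reserves +$85B, deposits 0.
Asset purchase (from non-banks) $26 billion: reserves +$26B, deposits +$26B.
Currency withdrawal $9 billion: reserves −$9B, deposits −$9B.
Government spending $47 billion: reserves +$47B, deposits +$47B.
Totals: Δreserves = +$189B, Δdeposits = +$64B.
Δrequired reserves = 8% × +$64B = +$5.12B.
Δexcess reserves = Δreserves − Δrequired = +$189B − (+$5.12B) = +$183.88 billion.

+$183.88 billion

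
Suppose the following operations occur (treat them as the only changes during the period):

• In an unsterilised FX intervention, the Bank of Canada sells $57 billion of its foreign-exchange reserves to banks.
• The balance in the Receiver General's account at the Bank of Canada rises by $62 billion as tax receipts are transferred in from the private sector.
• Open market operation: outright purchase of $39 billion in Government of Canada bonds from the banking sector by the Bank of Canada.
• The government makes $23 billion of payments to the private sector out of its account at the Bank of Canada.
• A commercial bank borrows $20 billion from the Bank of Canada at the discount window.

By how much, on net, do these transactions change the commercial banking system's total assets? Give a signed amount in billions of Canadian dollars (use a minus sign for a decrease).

FX sale $57 billion: just an asset swap on bank balance sheets → 0.
Government account inflow $62 billion: bank balance sheets shrink → −$62B.
OMO purchase (from banks) $39 billion: just an asset swap on bank balance sheets → 0.
Government spending $23 billion: bank balance sheets expand → +$23B.
Discount-window loan $20 billion: bank balance sheets expand → +$20B.
Net: 0 − 62 + 0 + 23 + 20 = -$19 billion.

-$19 billion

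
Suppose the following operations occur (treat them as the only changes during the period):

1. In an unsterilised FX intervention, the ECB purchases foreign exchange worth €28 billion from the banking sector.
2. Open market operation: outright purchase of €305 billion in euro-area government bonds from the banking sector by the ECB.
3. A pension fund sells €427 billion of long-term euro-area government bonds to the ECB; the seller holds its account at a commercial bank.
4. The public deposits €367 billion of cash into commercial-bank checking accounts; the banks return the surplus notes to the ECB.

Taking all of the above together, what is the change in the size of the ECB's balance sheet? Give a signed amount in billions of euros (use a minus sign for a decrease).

ECB balance sheet:
  Assets:      Securities +€732B, Foreign assets +€28B
  Liabilities: Bank reserves +€1127B, Currency in circulation −€367B
Change in total ECB assets = +€760 billion.

+€760 billion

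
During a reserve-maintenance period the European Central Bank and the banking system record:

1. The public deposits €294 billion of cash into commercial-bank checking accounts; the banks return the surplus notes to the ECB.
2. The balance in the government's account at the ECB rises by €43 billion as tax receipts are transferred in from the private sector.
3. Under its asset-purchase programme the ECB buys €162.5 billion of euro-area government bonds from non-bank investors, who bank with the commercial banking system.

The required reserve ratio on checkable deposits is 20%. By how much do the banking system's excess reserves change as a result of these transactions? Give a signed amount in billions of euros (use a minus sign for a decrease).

+€330.8 billion

Currency deposit €294 billion: reserves +€294B, deposits +€294B.
Government account inflow €43 billion: reserves −€43B, deposits −€43B.
Asset purchase (from non-banks) €162.5 billion: reserves +€162.5B, deposits +€162.5B.
Totals: Δreserves = +€413.5B, Δdeposits = +€413.5B.
Δrequired reserves = 20% × +€413.5B = +€82.7B.
Δexcess reserves = Δreserves − Δrequired = +€413.5B − (+€82.7B) = +€330.8 billion.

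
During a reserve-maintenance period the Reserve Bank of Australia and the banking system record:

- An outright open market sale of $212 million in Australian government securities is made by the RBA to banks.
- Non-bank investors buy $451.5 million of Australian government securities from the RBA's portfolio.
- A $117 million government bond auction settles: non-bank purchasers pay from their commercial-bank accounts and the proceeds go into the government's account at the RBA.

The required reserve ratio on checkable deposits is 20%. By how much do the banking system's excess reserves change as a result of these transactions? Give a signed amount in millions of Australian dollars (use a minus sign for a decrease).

-$666.8 million

OMO sale (to banks) $212 million: reserves −$212M, deposits 0.
Asset sale (to non-banks) $451.5 million: reserves −$451.5M, deposits −$451.5M.
Government account inflow $117 million: reserves −$117M, deposits −$117M.
Totals: Δreserves = −$780.5M, Δdeposits = −$568.5M.
Δrequired reserves = 20% × −$568.5M = −$113.7M.
Δexcess reserves = Δreserves − Δrequired = −$780.5M − (−$113.7M) = -$666.8 million.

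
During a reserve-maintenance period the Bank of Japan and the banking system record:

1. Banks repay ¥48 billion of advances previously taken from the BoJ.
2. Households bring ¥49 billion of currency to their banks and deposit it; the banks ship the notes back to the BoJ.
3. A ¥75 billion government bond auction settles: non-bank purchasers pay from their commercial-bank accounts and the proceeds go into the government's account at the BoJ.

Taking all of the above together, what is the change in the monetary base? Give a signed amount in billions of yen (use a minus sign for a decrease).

-¥123 billion

BoJ balance sheet:
  Assets:      Loans to banks −¥48B
  Liabilities: Bank reserves −¥74B, Currency in circulation −¥49B, Government deposits +¥75B
Commercial banking system:
  Assets:      Reserves at CB −¥74B
  Liabilities: Checkable deposits −¥26B, Borrowings from CB −¥48B
Monetary base = currency + reserves: −¥49B + (−¥74B) = -¥123 billion.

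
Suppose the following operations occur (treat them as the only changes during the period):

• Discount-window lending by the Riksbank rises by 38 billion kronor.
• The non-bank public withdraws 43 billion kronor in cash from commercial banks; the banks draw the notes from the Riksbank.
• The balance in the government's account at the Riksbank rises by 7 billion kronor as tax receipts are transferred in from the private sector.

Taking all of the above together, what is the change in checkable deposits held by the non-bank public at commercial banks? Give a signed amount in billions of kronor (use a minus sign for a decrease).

Discount-window loan 38 billion kronor: the counterparty is a bank, so public deposits are unchanged → 0.
Currency withdrawal 43 billion kronor: non-bank counterparties' bank balances fall → −43B.
Government account inflow 7 billion kronor: non-bank counterparties' bank balances fall → −7B.
Net: 0 − 43 − 7 = -50 billion.

-50 billion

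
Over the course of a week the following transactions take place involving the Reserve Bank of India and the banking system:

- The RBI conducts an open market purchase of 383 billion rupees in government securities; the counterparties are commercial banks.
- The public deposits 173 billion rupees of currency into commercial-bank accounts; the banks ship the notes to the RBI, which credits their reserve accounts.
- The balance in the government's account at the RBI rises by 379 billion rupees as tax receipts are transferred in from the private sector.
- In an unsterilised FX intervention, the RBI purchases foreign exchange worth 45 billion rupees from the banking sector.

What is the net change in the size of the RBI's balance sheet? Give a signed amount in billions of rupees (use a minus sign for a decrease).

+428 billion

RBI balance sheet:
  Assets:      Securities +383B, Foreign assets +45B
  Liabilities: Bank reserves +222B, Currency in circulation −173B, Government deposits +379B
Commercial banking system:
  Assets:      Reserves at CB +222B, Securities −383B, Foreign assets −45B
  Liabilities: Checkable deposits −206B
Change in total RBI assets = +428 billion.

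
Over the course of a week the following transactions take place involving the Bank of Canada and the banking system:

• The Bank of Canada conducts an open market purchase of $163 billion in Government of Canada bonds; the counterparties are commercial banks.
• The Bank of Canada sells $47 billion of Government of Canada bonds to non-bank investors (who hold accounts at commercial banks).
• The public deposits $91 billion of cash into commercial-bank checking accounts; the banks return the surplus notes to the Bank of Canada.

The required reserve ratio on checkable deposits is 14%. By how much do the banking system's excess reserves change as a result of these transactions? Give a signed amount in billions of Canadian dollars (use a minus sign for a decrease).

+$200.84 billion

OMO purchase (from banks) $163 billion: reserves +$163B, deposits 0.
Asset sale (to non-banks) $47 billion: reserves −$47B, deposits −$47B.
Currency deposit $91 billion: reserves +$91B, deposits +$91B.
Totals: Δreserves = +$207B, Δdeposits = +$44B.
Δrequired reserves = 14% × +$44B = +$6.16B.
Δexcess reserves = Δreserves − Δrequired = +$207B − (+$6.16B) = +$200.84 billion.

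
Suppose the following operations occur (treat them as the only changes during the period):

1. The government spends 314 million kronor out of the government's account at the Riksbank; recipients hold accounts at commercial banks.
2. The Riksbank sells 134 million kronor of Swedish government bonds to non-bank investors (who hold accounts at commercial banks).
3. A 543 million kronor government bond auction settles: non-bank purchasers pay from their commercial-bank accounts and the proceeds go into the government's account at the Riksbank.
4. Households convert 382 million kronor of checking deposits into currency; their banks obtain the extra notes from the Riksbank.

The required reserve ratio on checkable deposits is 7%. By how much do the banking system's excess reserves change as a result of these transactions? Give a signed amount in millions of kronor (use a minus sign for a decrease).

Government spending 314 million kronor: reserves +314M, deposits +314M.
Asset sale (to non-banks) 134 million kronor: reserves −134M, deposits −134M.
Government account inflow 543 million kronor: reserves −543M, deposits −543M.
Currency withdrawal 382 million kronor: reserves −382M, deposits −382M.
Totals: Δreserves = −745M, Δdeposits = −745M.
Δrequired reserves = 7% × −745M = −52.15M.
Δexcess reserves = Δreserves − Δrequired = −745M − (−52.15M) = -692.85 million.

-692.85 million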